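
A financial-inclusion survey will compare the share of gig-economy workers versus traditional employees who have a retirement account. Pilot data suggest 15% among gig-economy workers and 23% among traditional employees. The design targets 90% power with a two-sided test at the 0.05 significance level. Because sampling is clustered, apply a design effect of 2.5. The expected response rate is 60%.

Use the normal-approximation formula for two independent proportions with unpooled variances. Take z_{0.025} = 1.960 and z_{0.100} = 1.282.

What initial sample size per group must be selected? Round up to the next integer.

n = (z_{α/2} + z_β)² · [p₁(1−p₁) + p₂(1−p₂)] / (p₁ − p₂)²
  = (1.960 + 1.282)² · (0.15·0.85 + 0.23·0.77) / (-0.08)²
  = (3.242)² · (0.1275 + 0.1771) / 0.0064
  = 10.5106 · 0.3046 / 0.0064
  = 500.24
Design effect: 2.5 × 500.24 = 1250.59.
Adjust for 60% response: 1250.59 / 0.60 = 2084.32.
Round up → n = 2085 per group.

n = 2085 per group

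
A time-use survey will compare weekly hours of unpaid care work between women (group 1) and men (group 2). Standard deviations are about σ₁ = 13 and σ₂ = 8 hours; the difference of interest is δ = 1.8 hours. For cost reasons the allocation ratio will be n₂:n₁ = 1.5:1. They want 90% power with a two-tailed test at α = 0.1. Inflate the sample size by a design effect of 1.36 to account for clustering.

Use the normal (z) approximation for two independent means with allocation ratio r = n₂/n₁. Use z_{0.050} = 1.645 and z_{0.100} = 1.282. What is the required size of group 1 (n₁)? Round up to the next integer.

n₁ = 762

n₁ = (z_{α/2} + z_β)² · (σ₁² + σ₂²/r) / δ²
   = (1.645 + 1.282)² · (13² + 8²/1.5) / 1.8²
   = 8.5673 · (169 + 42.6667) / 3.24
   = 8.5673 · 211.6667 / 3.24
   = 559.70
Design effect: 1.36 × 559.70 = 761.19.
Round up → n₁ = 762; n₂ = r·n₁ = 1.5 × 762 = 1143.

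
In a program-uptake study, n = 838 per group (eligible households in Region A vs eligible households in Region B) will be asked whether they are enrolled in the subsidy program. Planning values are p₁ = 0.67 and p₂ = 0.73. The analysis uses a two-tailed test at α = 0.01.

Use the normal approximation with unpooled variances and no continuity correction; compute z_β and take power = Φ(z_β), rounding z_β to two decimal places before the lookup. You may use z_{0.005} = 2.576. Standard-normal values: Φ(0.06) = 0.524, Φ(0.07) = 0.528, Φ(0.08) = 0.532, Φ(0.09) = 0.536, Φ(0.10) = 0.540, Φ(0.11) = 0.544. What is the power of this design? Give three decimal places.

z_β = |p₁−p₂|·√(n/[p₁q₁+p₂q₂]) − z_{α/2}
    = 0.06 · √(838/0.4182) − 2.576
    = 0.06 · 44.7641 − 2.576
    = 2.6858 − 2.576 = 0.1098 → 0.11
Power = Φ(0.11) = 0.544.

Power ≈ 0.544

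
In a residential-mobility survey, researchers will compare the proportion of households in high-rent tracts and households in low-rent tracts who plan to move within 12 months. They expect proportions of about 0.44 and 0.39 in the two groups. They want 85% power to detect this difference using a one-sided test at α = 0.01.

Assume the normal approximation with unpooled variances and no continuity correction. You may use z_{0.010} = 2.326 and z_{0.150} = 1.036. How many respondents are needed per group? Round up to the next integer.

n = (z_α + z_β)² · [p₁(1−p₁) + p₂(1−p₂)] / (p₁ − p₂)²
  = (2.326 + 1.036)² · (0.44·0.56 + 0.39·0.61) / (0.05)²
  = (3.362)² · (0.2464 + 0.2379) / 0.0025
  = 11.3030 · 0.4843 / 0.0025
  = 2189.63
Round up → n = 2190 per group.

n = 2190 per group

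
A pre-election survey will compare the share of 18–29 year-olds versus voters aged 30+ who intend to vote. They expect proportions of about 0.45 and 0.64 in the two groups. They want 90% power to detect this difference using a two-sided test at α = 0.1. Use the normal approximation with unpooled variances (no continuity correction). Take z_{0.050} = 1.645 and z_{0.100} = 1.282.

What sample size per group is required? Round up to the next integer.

n = (z_{α/2} + z_β)² · [p₁(1−p₁) + p₂(1−p₂)] / (p₁ − p₂)²
  = (1.645 + 1.282)² · (0.45·0.55 + 0.64·0.36) / (-0.19)²
  = (2.927)² · (0.2475 + 0.2304) / 0.0361
  = 8.5673 · 0.4779 / 0.0361
  = 113.42
Round up → n = 114 per group.

n = 114 per group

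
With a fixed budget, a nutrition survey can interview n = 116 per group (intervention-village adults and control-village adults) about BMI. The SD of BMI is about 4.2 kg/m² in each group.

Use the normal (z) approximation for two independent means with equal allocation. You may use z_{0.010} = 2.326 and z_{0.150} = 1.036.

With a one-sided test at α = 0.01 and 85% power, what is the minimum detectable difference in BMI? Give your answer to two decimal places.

δ = (z_α + z_β) · √((σ₁²+σ₂²)/n)
  = (2.326 + 1.036) · √(35.28/116)
  = 3.362 · √0.30414
  = 3.362 · 0.5515
  = 1.8541

Minimum detectable difference ≈ 1.85 kg/m²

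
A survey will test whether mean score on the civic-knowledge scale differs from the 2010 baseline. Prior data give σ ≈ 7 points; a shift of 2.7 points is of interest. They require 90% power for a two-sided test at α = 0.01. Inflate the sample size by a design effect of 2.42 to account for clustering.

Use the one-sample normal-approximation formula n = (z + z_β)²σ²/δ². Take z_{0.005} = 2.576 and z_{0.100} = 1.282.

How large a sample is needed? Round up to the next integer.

n = 243

n = (z_{α/2} + z_β)² · σ² / δ²
  = (2.576 + 1.282)² · 7² / 2.7²
  = 14.8842 · 49 / 7.29
  = 100.04
Design effect: 2.42 × 100.04 = 242.11.
Round up → n = 243.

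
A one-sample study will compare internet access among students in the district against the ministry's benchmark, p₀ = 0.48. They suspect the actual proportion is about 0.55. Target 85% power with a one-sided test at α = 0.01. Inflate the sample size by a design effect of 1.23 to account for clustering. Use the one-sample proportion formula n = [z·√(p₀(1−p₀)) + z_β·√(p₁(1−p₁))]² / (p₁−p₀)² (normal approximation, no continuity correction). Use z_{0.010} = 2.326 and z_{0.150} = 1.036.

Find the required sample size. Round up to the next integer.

n = 707

n = [z_α·√(p₀q₀) + z_β·√(p₁q₁)]² / (p₁ − p₀)²
  = [2.326·√(0.48·0.52) + 1.036·√(0.55·0.45)]² / (0.07)²
  = [2.326·0.4996 + 1.036·0.4975]² / 0.0049
  = [1.6775]² / 0.0049
  = 574.27
Design effect: 1.23 × 574.27 = 706.35.
Round up → n = 707.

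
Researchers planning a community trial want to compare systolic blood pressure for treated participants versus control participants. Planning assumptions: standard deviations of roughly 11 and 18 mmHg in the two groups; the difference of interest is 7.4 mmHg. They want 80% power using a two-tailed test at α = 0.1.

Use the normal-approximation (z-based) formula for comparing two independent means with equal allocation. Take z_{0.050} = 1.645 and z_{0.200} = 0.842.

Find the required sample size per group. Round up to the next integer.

n = (z_{α/2} + z_β)² · (σ₁² + σ₂²) / δ²
  = (1.645 + 0.842)² · (11² + 18² = 445) / 7.4²
  = 6.1852 · 445 / 54.76
  = 50.26
Round up → n = 51 per group.

n = 51 per group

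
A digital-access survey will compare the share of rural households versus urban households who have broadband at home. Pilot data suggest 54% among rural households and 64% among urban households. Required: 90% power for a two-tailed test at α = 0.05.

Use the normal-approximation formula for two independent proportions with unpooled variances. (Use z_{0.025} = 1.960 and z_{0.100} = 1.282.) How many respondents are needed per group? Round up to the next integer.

n = (z_{α/2} + z_β)² · [p₁(1−p₁) + p₂(1−p₂)] / (p₁ − p₂)²
  = (1.960 + 1.282)² · (0.54·0.46 + 0.64·0.36) / (-0.10)²
  = (3.242)² · (0.2484 + 0.2304) / 0.0100
  = 10.5106 · 0.4788 / 0.0100
  = 503.25
Round up → n = 504 per group.

n = 504 per group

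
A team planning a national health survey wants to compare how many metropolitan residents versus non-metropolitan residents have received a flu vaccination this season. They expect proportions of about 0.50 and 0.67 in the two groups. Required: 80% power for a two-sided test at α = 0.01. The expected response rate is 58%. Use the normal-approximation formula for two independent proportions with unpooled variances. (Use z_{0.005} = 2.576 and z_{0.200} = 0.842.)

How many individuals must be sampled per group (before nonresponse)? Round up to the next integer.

n = 329 per group

n = (z_{α/2} + z_β)² · [p₁(1−p₁) + p₂(1−p₂)] / (p₁ − p₂)²
  = (2.576 + 0.842)² · (0.50·0.50 + 0.67·0.33) / (-0.17)²
  = (3.418)² · (0.2500 + 0.2211) / 0.0289
  = 11.6827 · 0.4711 / 0.0289
  = 190.44
Adjust for 58% response: 190.44 / 0.58 = 328.35.
Round up → n = 329 per group.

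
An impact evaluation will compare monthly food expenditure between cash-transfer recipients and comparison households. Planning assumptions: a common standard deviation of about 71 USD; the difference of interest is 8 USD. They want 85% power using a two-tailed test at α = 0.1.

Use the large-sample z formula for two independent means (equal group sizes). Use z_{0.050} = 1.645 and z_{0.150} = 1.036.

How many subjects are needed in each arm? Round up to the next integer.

n = (z_{α/2} + z_β)² · (σ₁² + σ₂²) / δ²
  = (1.645 + 1.036)² · (2·71² = 10082) / 8²
  = 7.1878 · 10082 / 64
  = 1132.30
Round up → n = 1133 per group.

n = 1133 per group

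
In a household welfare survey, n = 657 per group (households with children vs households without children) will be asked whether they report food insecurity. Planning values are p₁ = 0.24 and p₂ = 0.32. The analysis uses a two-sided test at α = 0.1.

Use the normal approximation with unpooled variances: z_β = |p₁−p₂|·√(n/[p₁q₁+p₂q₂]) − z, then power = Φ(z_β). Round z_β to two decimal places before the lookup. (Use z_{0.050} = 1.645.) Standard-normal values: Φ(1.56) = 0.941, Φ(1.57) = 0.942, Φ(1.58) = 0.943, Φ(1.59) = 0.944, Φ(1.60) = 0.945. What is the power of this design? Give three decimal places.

Power ≈ 0.945

z_β = |p₁−p₂|·√(n/[p₁q₁+p₂q₂]) − z_{α/2}
    = 0.08 · √(657/0.4000) − 1.645
    = 0.08 · 40.5278 − 1.645
    = 3.2422 − 1.645 = 1.5972 → 1.60
Power = Φ(1.60) = 0.945.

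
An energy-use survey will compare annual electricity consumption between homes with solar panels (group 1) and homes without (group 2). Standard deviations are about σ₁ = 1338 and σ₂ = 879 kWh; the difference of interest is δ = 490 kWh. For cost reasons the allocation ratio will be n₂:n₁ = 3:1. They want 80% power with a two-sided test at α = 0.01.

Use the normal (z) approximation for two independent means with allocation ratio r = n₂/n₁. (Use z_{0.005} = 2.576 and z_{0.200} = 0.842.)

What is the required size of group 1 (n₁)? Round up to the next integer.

n₁ = 100

n₁ = (z_{α/2} + z_β)² · (σ₁² + σ₂²/r) / δ²
   = (2.576 + 0.842)² · (1338² + 879²/3) / 490²
   = 11.6827 · (1790244 + 257547) / 240100
   = 11.6827 · 2047791 / 240100
   = 99.64
Round up → n₁ = 100; n₂ = r·n₁ = 3 × 100 = 300.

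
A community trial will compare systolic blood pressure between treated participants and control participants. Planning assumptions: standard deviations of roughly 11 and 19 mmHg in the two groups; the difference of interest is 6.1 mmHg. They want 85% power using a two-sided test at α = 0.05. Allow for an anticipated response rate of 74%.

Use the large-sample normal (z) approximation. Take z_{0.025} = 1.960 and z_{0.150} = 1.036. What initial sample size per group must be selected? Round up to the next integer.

n = 158 per group

n = (z_{α/2} + z_β)² · (σ₁² + σ₂²) / δ²
  = (1.960 + 1.036)² · (11² + 19² = 482) / 6.1²
  = 8.9760 · 482 / 37.21
  = 116.27
Adjust for 74% response: 116.27 / 0.74 = 157.12.
Round up → n = 158 per group.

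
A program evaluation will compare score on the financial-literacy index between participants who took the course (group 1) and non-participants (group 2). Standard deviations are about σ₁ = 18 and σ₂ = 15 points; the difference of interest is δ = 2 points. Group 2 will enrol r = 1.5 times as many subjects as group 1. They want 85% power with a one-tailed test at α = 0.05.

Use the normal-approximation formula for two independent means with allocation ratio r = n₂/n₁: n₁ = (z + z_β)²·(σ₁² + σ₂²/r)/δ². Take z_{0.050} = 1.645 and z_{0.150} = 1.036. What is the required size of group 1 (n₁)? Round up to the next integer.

n₁ = (z_α + z_β)² · (σ₁² + σ₂²/r) / δ²
   = (1.645 + 1.036)² · (18² + 15²/1.5) / 2²
   = 7.1878 · (324 + 150) / 4
   = 7.1878 · 474 / 4
   = 851.75
Round up → n₁ = 852; n₂ = r·n₁ = 1.5 × 852 = 1278.

n₁ = 852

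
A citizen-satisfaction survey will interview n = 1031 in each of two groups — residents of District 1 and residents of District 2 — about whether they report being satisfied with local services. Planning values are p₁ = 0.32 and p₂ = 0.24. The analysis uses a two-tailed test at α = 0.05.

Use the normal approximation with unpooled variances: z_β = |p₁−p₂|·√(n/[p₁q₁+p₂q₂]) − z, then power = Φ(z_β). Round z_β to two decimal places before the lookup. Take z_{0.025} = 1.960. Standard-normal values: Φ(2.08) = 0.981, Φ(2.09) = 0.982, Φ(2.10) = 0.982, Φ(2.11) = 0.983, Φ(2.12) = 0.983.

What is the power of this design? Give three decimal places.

z_β = |p₁−p₂|·√(n/[p₁q₁+p₂q₂]) − z_{α/2}
    = 0.08 · √(1031/0.4000) − 1.960
    = 0.08 · 50.7691 − 1.960
    = 4.0615 − 1.960 = 2.1015 → 2.10
Power = Φ(2.10) = 0.982.

Power ≈ 0.982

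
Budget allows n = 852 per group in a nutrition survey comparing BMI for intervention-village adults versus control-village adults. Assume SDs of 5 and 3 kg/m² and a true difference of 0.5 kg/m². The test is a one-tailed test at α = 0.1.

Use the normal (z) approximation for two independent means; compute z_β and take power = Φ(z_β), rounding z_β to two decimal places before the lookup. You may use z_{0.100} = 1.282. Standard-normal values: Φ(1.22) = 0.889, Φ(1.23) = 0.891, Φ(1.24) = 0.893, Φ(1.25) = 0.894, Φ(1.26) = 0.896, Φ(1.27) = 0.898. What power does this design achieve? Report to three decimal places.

z_β = δ·√(n/(σ₁²+σ₂²)) − z_α
    = 0.5 · √(852/34) − 1.282
    = 0.5 · 5.00588 − 1.282
    = 2.5029 − 1.282 = 1.2209 → 1.22
Power = Φ(1.22) = 0.889.

Power ≈ 0.889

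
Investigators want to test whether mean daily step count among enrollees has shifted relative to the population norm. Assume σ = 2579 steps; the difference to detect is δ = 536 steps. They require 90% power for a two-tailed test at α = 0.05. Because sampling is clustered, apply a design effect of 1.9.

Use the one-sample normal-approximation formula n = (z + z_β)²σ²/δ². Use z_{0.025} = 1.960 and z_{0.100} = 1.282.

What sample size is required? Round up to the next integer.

n = 463

n = (z_{α/2} + z_β)² · σ² / δ²
  = (1.960 + 1.282)² · 2579² / 536²
  = 10.5106 · 6651241 / 287296
  = 243.33
Design effect: 1.9 × 243.33 = 462.33.
Round up → n = 463.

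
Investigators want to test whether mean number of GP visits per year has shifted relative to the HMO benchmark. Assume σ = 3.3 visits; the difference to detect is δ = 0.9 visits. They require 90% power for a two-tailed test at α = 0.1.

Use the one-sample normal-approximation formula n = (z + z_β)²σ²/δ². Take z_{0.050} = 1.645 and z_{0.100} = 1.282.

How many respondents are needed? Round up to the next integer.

n = 116

n = (z_{α/2} + z_β)² · σ² / δ²
  = (1.645 + 1.282)² · 3.3² / 0.9²
  = 8.5673 · 10.89 / 0.81
  = 115.18
Round up → n = 116.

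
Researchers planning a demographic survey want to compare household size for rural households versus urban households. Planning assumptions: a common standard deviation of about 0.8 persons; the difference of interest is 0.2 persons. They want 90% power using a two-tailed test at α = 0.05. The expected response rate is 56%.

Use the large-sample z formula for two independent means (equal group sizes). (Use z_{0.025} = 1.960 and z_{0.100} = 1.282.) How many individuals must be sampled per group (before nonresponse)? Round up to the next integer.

n = 601 per group

n = (z_{α/2} + z_β)² · (σ₁² + σ₂²) / δ²
  = (1.960 + 1.282)² · (2·0.8² = 1.28) / 0.2²
  = 10.5106 · 1.28 / 0.04
  = 336.34
Adjust for 56% response: 336.34 / 0.56 = 600.60.
Round up → n = 601 per group.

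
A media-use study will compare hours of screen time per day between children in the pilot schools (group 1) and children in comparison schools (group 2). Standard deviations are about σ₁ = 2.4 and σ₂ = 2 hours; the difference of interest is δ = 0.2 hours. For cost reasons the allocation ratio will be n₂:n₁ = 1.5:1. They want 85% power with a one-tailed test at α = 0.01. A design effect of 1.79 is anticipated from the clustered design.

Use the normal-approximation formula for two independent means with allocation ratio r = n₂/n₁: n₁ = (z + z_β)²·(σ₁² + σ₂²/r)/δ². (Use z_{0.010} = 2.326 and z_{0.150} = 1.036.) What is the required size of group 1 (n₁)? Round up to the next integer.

n₁ = (z_α + z_β)² · (σ₁² + σ₂²/r) / δ²
   = (2.326 + 1.036)² · (2.4² + 2²/1.5) / 0.2²
   = 11.3030 · (5.76 + 2.6667) / 0.04
   = 11.3030 · 8.4267 / 0.04
   = 2381.17
Design effect: 1.79 × 2381.17 = 4262.30.
Round up → n₁ = 4263; n₂ = r·n₁ = 1.5 × 4263 = 6395.

n₁ = 4263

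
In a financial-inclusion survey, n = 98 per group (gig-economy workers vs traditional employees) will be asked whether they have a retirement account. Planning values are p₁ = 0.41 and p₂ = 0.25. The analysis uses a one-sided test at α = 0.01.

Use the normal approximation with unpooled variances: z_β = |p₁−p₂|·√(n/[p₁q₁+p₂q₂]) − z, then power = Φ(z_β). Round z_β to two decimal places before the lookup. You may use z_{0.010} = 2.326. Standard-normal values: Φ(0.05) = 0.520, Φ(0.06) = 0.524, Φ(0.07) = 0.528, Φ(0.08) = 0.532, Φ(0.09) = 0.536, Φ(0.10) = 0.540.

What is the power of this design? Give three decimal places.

Power ≈ 0.536

z_β = |p₁−p₂|·√(n/[p₁q₁+p₂q₂]) − z_α
    = 0.16 · √(98/0.4294) − 2.326
    = 0.16 · 15.1071 − 2.326
    = 2.4171 − 2.326 = 0.0911 → 0.09
Power = Φ(0.09) = 0.536.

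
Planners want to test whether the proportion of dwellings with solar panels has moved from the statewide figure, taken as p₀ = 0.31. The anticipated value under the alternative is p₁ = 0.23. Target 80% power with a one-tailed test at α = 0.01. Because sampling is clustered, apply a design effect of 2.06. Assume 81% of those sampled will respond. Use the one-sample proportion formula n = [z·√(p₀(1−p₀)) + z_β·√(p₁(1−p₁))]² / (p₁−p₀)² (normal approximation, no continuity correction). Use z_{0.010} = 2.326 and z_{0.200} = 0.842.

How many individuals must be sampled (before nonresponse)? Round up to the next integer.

n = 813

n = [z_α·√(p₀q₀) + z_β·√(p₁q₁)]² / (p₁ − p₀)²
  = [2.326·√(0.31·0.69) + 0.842·√(0.23·0.77)]² / (-0.08)²
  = [2.326·0.4625 + 0.842·0.4208]² / 0.0064
  = [1.4301]² / 0.0064
  = 319.56
Design effect: 2.06 × 319.56 = 658.29.
Adjust for 81% response: 658.29 / 0.81 = 812.71.
Round up → n = 813.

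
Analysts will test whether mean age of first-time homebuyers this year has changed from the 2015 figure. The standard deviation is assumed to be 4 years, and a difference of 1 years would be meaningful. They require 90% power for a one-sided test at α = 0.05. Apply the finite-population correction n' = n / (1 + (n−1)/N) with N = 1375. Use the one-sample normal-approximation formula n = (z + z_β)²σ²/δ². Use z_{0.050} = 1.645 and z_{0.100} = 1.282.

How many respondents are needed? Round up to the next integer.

n = 125

n = (z_α + z_β)² · σ² / δ²
  = (1.645 + 1.282)² · 4² / 1²
  = 8.5673 · 16 / 1
  = 137.08
Finite-population correction (N = 1375): 137.08 / (1 + (137.08 − 1)/1375) = 124.73.
Round up → n = 125.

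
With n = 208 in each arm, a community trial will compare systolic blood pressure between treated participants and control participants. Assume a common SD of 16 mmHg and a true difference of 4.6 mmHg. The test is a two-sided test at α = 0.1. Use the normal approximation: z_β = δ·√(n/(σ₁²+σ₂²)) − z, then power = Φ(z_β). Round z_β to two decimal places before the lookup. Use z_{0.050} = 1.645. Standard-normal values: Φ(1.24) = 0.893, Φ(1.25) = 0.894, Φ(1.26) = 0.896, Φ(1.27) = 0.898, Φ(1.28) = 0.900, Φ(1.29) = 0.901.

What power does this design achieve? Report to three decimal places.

Power ≈ 0.901

z_β = δ·√(n/(σ₁²+σ₂²)) − z_{α/2}
    = 4.6 · √(208/512) − 1.645
    = 4.6 · 0.63738 − 1.645
    = 2.9319 − 1.645 = 1.2869 → 1.29
Power = Φ(1.29) = 0.901.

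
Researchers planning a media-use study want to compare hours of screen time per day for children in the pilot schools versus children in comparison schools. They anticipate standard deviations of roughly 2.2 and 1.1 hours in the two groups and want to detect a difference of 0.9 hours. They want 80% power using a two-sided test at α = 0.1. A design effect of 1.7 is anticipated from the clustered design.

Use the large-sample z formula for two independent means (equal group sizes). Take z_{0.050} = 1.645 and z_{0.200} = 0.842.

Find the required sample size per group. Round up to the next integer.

n = 79 per group

n = (z_{α/2} + z_β)² · (σ₁² + σ₂²) / δ²
  = (1.645 + 0.842)² · (2.2² + 1.1² = 6.05) / 0.9²
  = 6.1852 · 6.05 / 0.81
  = 46.20
Design effect: 1.7 × 46.20 = 78.54.
Round up → n = 79 per group.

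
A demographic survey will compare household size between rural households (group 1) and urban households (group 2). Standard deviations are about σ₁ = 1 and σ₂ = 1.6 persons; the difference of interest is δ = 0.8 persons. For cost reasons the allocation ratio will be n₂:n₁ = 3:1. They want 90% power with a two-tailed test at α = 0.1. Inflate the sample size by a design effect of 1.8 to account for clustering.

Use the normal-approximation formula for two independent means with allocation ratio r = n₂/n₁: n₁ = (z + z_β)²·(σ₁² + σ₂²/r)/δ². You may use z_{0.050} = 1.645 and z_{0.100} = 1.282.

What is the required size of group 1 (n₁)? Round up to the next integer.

n₁ = (z_{α/2} + z_β)² · (σ₁² + σ₂²/r) / δ²
   = (1.645 + 1.282)² · (1² + 1.6²/3) / 0.8²
   = 8.5673 · (1 + 0.85333) / 0.64
   = 8.5673 · 1.8533 / 0.64
   = 24.81
Design effect: 1.8 × 24.81 = 44.66.
Round up → n₁ = 45; n₂ = r·n₁ = 3 × 45 = 135.

n₁ = 45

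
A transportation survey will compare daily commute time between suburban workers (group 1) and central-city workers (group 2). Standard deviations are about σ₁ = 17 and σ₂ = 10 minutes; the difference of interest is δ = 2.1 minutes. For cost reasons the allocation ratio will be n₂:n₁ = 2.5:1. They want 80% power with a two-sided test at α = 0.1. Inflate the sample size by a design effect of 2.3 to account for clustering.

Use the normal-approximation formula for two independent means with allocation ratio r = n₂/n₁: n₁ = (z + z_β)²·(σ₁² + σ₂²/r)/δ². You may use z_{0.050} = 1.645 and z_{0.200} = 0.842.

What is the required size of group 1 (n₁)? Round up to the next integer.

n₁ = 1062

n₁ = (z_{α/2} + z_β)² · (σ₁² + σ₂²/r) / δ²
   = (1.645 + 0.842)² · (17² + 10²/2.5) / 2.1²
   = 6.1852 · (289 + 40) / 4.41
   = 6.1852 · 329 / 4.41
   = 461.43
Design effect: 2.3 × 461.43 = 1061.30.
Round up → n₁ = 1062; n₂ = r·n₁ = 2.5 × 1062 = 2655.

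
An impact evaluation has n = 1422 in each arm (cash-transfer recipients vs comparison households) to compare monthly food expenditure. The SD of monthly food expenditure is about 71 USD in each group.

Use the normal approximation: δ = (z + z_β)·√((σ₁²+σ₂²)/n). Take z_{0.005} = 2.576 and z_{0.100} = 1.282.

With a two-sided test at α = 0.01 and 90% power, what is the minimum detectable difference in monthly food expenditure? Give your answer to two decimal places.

δ = (z_{α/2} + z_β) · √((σ₁²+σ₂²)/n)
  = (2.576 + 1.282) · √(10082/1422)
  = 3.858 · √7.09
  = 3.858 · 2.6627
  = 10.2727

Minimum detectable difference ≈ 10.27 USD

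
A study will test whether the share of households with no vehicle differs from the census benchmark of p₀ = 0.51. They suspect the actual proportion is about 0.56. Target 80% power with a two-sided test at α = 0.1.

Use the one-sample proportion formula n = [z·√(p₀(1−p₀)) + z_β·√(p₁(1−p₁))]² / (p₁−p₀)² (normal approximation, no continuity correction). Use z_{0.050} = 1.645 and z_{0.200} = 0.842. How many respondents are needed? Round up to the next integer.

n = [z_{α/2}·√(p₀q₀) + z_β·√(p₁q₁)]² / (p₁ − p₀)²
  = [1.645·√(0.51·0.49) + 0.842·√(0.56·0.44)]² / (0.05)²
  = [1.645·0.4999 + 0.842·0.4964]² / 0.0025
  = [1.2403]² / 0.0025
  = 615.33
Round up → n = 616.

n = 616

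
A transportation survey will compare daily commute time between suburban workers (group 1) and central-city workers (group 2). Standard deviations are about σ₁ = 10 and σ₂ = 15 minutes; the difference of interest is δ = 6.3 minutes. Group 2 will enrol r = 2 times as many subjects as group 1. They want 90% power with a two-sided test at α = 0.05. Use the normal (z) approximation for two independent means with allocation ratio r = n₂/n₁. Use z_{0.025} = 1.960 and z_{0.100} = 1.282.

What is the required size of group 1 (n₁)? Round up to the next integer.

n₁ = (z_{α/2} + z_β)² · (σ₁² + σ₂²/r) / δ²
   = (1.960 + 1.282)² · (10² + 15²/2) / 6.3²
   = 10.5106 · (100 + 112.5) / 39.69
   = 10.5106 · 212.5 / 39.69
   = 56.27
Round up → n₁ = 57; n₂ = r·n₁ = 2 × 57 = 114.

n₁ = 57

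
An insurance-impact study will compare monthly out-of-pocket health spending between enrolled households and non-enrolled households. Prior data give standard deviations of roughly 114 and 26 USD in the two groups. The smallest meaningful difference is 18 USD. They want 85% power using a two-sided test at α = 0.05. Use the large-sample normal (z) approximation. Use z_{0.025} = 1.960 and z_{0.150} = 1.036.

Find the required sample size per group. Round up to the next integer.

n = (z_{α/2} + z_β)² · (σ₁² + σ₂²) / δ²
  = (1.960 + 1.036)² · (114² + 26² = 13672) / 18²
  = 8.9760 · 13672 / 324
  = 378.77
Round up → n = 379 per group.

n = 379 per group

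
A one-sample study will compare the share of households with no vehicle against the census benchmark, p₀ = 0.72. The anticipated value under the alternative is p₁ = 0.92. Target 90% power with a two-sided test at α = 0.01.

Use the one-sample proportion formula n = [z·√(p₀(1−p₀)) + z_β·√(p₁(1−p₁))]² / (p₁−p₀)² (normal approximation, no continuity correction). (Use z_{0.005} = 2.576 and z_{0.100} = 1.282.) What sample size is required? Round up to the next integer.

n = 57

n = [z_{α/2}·√(p₀q₀) + z_β·√(p₁q₁)]² / (p₁ − p₀)²
  = [2.576·√(0.72·0.28) + 1.282·√(0.92·0.08)]² / (0.20)²
  = [2.576·0.4490 + 1.282·0.2713]² / 0.0400
  = [1.5044]² / 0.0400
  = 56.58
Round up → n = 57.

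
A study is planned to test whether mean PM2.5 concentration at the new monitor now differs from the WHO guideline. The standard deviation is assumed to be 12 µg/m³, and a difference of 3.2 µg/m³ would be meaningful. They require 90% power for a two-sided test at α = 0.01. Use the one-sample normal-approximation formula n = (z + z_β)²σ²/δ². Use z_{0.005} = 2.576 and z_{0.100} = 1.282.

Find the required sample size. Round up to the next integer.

n = (z_{α/2} + z_β)² · σ² / δ²
  = (2.576 + 1.282)² · 12² / 3.2²
  = 14.8842 · 144 / 10.24
  = 209.31
Round up → n = 210.

n = 210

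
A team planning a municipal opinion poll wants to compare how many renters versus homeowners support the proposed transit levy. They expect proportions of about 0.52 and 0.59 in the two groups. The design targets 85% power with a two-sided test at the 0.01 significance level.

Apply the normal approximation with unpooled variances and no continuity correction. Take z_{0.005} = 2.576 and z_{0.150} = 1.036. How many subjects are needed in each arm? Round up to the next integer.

n = (z_{α/2} + z_β)² · [p₁(1−p₁) + p₂(1−p₂)] / (p₁ − p₂)²
  = (2.576 + 1.036)² · (0.52·0.48 + 0.59·0.41) / (-0.07)²
  = (3.612)² · (0.2496 + 0.2419) / 0.0049
  = 13.0465 · 0.4915 / 0.0049
  = 1308.65
Round up → n = 1309 per group.

n = 1309 per group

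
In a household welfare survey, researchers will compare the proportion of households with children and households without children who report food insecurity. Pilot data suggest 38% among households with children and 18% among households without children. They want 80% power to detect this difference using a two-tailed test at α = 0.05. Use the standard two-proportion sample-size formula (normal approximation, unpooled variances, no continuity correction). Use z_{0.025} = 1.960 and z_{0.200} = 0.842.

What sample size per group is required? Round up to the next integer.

n = 76 per group

n = (z_{α/2} + z_β)² · [p₁(1−p₁) + p₂(1−p₂)] / (p₁ − p₂)²
  = (1.960 + 0.842)² · (0.38·0.62 + 0.18·0.82) / (0.20)²
  = (2.802)² · (0.2356 + 0.1476) / 0.0400
  = 7.8512 · 0.3832 / 0.0400
  = 75.21
Round up → n = 76 per group.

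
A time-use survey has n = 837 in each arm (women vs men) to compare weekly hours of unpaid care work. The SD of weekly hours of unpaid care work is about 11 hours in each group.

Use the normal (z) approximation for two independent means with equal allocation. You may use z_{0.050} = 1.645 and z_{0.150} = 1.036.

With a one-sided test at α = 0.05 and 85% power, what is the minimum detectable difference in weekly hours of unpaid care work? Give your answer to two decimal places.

Minimum detectable difference ≈ 1.44 hours

δ = (z_α + z_β) · √((σ₁²+σ₂²)/n)
  = (1.645 + 1.036) · √(242/837)
  = 2.681 · √0.28913
  = 2.681 · 0.5377
  = 1.4416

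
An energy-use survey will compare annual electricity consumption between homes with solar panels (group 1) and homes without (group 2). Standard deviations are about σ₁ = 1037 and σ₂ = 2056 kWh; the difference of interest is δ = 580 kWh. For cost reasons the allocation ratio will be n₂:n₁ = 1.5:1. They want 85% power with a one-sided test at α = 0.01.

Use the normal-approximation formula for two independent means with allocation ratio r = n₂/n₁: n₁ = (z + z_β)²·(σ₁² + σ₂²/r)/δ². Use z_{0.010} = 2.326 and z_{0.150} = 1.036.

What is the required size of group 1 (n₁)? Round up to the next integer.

n₁ = (z_α + z_β)² · (σ₁² + σ₂²/r) / δ²
   = (2.326 + 1.036)² · (1037² + 2056²/1.5) / 580²
   = 11.3030 · (1075369 + 2818090.7) / 336400
   = 11.3030 · 3893459.7 / 336400
   = 130.82
Round up → n₁ = 131; n₂ = r·n₁ = 1.5 × 131 = 197.

n₁ = 131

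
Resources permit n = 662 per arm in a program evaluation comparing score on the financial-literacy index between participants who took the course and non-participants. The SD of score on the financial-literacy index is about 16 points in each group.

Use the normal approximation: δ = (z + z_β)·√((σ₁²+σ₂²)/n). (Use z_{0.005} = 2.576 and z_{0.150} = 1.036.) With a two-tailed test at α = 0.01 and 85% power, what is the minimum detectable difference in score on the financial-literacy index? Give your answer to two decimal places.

Minimum detectable difference ≈ 3.18 points

δ = (z_{α/2} + z_β) · √((σ₁²+σ₂²)/n)
  = (2.576 + 1.036) · √(512/662)
  = 3.612 · √0.77341
  = 3.612 · 0.8794
  = 3.1765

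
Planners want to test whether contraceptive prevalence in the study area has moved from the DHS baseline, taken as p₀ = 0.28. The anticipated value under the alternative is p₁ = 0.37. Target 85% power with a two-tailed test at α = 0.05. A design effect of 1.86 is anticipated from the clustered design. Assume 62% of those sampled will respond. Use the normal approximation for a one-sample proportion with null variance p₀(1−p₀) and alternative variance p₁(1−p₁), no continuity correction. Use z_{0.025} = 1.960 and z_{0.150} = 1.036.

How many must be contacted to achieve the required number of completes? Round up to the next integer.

n = 706

n = [z_{α/2}·√(p₀q₀) + z_β·√(p₁q₁)]² / (p₁ − p₀)²
  = [1.960·√(0.28·0.72) + 1.036·√(0.37·0.63)]² / (0.09)²
  = [1.960·0.4490 + 1.036·0.4828]² / 0.0081
  = [1.3802]² / 0.0081
  = 235.19
Design effect: 1.86 × 235.19 = 437.45.
Adjust for 62% response: 437.45 / 0.62 = 705.56.
Round up → n = 706.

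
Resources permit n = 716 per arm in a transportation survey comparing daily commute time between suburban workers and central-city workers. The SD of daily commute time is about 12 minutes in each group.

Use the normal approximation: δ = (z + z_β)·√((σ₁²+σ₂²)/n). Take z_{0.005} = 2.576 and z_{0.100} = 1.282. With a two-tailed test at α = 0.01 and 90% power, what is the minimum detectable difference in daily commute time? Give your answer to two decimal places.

δ = (z_{α/2} + z_β) · √((σ₁²+σ₂²)/n)
  = (2.576 + 1.282) · √(288/716)
  = 3.858 · √0.40223
  = 3.858 · 0.6342
  = 2.4468

Minimum detectable difference ≈ 2.45 minutes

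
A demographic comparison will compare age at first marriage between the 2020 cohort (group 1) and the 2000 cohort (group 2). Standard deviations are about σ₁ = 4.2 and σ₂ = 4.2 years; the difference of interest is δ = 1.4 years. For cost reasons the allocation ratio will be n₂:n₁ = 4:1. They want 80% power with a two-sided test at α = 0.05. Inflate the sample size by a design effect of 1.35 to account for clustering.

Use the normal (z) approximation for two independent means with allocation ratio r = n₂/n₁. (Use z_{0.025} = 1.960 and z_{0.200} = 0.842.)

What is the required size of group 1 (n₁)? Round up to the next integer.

n₁ = (z_{α/2} + z_β)² · (σ₁² + σ₂²/r) / δ²
   = (1.960 + 0.842)² · (4.2² + 4.2²/4) / 1.4²
   = 7.8512 · (17.64 + 4.41) / 1.96
   = 7.8512 · 22.05 / 1.96
   = 88.33
Design effect: 1.35 × 88.33 = 119.24.
Round up → n₁ = 120; n₂ = r·n₁ = 4 × 120 = 480.

n₁ = 120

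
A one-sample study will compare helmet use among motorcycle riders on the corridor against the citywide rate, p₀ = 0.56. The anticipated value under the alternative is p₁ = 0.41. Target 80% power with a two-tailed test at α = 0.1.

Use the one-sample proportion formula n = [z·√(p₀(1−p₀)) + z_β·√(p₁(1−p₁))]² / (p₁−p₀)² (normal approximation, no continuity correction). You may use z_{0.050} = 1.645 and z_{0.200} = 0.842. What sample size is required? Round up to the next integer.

n = 68

n = [z_{α/2}·√(p₀q₀) + z_β·√(p₁q₁)]² / (p₁ − p₀)²
  = [1.645·√(0.56·0.44) + 0.842·√(0.41·0.59)]² / (-0.15)²
  = [1.645·0.4964 + 0.842·0.4918]² / 0.0225
  = [1.2307]² / 0.0225
  = 67.31
Round up → n = 68.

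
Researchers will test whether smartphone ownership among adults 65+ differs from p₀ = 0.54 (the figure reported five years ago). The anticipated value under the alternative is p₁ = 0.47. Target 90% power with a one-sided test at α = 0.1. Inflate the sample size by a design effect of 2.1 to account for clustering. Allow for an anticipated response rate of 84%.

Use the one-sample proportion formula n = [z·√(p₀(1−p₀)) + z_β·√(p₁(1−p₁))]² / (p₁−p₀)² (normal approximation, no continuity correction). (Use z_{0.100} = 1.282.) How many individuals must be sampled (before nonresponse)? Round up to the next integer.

n = [z_α·√(p₀q₀) + z_β·√(p₁q₁)]² / (p₁ − p₀)²
  = [1.282·√(0.54·0.46) + 1.282·√(0.47·0.53)]² / (-0.07)²
  = [1.282·0.4984 + 1.282·0.4991]² / 0.0049
  = [1.2788]² / 0.0049
  = 333.74
Design effect: 2.1 × 333.74 = 700.85.
Adjust for 84% response: 700.85 / 0.84 = 834.34.
Round up → n = 835.

n = 835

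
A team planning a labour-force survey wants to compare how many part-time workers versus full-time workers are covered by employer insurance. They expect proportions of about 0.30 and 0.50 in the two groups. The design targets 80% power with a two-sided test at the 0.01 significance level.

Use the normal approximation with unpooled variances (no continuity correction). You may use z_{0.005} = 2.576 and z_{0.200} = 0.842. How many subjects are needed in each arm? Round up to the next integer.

n = (z_{α/2} + z_β)² · [p₁(1−p₁) + p₂(1−p₂)] / (p₁ − p₂)²
  = (2.576 + 0.842)² · (0.30·0.70 + 0.50·0.50) / (-0.20)²
  = (3.418)² · (0.2100 + 0.2500) / 0.0400
  = 11.6827 · 0.4600 / 0.0400
  = 134.35
Round up → n = 135 per group.

n = 135 per group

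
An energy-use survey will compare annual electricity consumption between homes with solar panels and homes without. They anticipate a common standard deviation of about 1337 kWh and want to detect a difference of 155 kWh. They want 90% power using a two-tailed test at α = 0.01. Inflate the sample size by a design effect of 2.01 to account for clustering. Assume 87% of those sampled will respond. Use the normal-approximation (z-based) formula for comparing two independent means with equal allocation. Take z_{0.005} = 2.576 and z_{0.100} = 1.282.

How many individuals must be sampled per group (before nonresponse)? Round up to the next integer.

n = (z_{α/2} + z_β)² · (σ₁² + σ₂²) / δ²
  = (2.576 + 1.282)² · (2·1337² = 3575138) / 155²
  = 14.8842 · 3575138 / 24025
  = 2214.90
Design effect: 2.01 × 2214.90 = 4451.95.
Adjust for 87% response: 4451.95 / 0.87 = 5117.18.
Round up → n = 5118 per group.

n = 5118 per group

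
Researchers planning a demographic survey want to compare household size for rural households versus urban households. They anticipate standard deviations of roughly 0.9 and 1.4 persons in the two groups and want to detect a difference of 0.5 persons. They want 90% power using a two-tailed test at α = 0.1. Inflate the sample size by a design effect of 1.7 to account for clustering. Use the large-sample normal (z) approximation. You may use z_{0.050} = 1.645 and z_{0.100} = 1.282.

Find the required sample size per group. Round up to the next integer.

n = (z_{α/2} + z_β)² · (σ₁² + σ₂²) / δ²
  = (1.645 + 1.282)² · (0.9² + 1.4² = 2.77) / 0.5²
  = 8.5673 · 2.77 / 0.25
  = 94.93
Design effect: 1.7 × 94.93 = 161.37.
Round up → n = 162 per group.

n = 162 per group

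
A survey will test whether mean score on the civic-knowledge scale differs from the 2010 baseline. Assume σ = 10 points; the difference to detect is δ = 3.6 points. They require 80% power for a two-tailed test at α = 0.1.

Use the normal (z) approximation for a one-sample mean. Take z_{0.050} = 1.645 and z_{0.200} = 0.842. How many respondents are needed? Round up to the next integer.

n = 48

n = (z_{α/2} + z_β)² · σ² / δ²
  = (1.645 + 0.842)² · 10² / 3.6²
  = 6.1852 · 100 / 12.96
  = 47.73
Round up → n = 48.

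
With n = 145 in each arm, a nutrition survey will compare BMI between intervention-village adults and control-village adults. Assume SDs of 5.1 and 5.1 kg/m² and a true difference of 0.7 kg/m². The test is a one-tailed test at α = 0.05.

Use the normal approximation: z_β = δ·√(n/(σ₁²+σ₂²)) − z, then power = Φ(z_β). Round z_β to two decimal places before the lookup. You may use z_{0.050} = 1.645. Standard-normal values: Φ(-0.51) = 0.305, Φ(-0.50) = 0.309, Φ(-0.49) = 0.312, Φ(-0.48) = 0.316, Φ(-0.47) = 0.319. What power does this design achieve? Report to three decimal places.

z_β = δ·√(n/(σ₁²+σ₂²)) − z_α
    = 0.7 · √(145/52.02) − 1.645
    = 0.7 · 1.66955 − 1.645
    = 1.1687 − 1.645 = -0.4763 → -0.48
Power = Φ(-0.48) = 0.316.

Power ≈ 0.316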